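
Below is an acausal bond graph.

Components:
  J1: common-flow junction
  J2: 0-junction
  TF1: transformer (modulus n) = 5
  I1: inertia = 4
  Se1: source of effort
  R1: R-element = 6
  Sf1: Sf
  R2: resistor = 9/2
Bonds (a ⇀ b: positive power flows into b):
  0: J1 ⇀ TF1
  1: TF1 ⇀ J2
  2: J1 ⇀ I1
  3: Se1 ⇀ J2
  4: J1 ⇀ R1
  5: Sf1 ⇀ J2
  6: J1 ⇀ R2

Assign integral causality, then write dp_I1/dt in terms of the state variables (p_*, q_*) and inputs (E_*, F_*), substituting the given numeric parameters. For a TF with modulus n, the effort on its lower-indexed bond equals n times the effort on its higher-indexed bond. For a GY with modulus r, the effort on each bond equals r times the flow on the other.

bond 3 |J2  (Se1 fixes effort; stroke away)
bond 5 |Sf1  (Sf1 fixes flow; stroke at Sf1)
bond 1 |TF1  (0-jn J2 has e-setter on 3)
bond 0 |J1  (TF1 one-in-one-out from 1)
bond 2 |I1  (prefer integral on I1)
bond 4 |J1  (1-jn J1 has f-setter on 2)
bond 6 |J1  (1-jn J1 has f-setter on 2)

dp_I1/dt = -5*E_Se1 - 21*p_I1/8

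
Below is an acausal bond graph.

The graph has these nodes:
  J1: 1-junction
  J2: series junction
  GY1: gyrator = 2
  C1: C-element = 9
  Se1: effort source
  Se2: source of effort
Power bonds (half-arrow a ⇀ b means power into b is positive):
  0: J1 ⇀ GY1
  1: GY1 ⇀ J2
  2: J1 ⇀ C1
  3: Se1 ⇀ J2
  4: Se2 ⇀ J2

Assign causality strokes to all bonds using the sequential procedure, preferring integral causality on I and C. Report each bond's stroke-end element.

β0 stroke→GY1
β1 stroke→GY1
β2 stroke→J1
β3 stroke→J2
β4 stroke→J2

b3 |J2  (Se1: effort source, stroke at far end)
b4 |J2  (Se2: effort source, stroke at far end)
b1 |GY1  (closing 1-jn rule on J2)
b0 |GY1  (GY1 both-in/both-out from 1)
b2 |J1  (1-jn J1 has f-setter on 0)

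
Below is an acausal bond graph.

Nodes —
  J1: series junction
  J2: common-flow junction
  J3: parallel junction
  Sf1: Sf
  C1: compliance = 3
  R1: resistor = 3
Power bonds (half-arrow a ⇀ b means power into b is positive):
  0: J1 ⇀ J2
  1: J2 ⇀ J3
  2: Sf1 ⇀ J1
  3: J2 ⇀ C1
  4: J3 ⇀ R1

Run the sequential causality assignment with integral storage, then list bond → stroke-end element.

bond 2 |Sf1  (Sf1: flow source, stroke at near end)
bond 0 |J1  (J1: bond 2 brought flow, rest push out)
bond 1 |J2  (1-jn J2 has f-setter on 0)
bond 3 |J2  (J2: bond 0 brought flow, rest push out)
bond 4 |J3  (closing 0-jn rule on J3)

bond 0 stroke→J1
bond 1 stroke→J2
bond 2 stroke→Sf1
bond 3 stroke→J2
bond 4 stroke→J3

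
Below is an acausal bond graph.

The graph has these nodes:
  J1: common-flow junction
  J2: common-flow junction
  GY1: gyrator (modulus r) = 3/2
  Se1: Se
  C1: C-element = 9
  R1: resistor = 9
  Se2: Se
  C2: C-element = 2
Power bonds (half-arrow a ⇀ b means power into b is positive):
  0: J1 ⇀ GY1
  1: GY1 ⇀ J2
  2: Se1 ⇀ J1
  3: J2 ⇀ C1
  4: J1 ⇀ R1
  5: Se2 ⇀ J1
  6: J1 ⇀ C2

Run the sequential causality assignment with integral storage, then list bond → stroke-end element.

β0 stroke at GY1
β1 stroke at GY1
β2 stroke at J1
β3 stroke at J2
β4 stroke at J1
β5 stroke at J1
β6 stroke at J1

#2 stroke→J1  (Se1 (Se) sets effort on bond)
#5 stroke→J1  (Se2: effort source, stroke at far end)
#3 stroke→J2  (C1: C, integral causality)
#1 stroke→GY1  (J2: last free bond brings flow in)
#0 stroke→GY1  (through GY1, causality inverts; strokes same side of GY1)
#4 stroke→J1  (common-f at J1 fixed by 0)
#6 stroke→J1  (1-jn J1 has f-setter on 0)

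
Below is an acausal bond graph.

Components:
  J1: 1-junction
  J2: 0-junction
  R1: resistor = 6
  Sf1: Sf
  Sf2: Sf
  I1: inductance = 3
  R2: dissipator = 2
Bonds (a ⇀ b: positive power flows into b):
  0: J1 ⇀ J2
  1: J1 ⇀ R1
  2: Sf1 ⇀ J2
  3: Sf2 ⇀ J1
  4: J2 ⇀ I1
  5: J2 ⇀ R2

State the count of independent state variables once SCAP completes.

1  (I1 all integral)

b2 |Sf1  (Sf1 fixes flow; stroke at Sf1)
b3 |Sf2  (Sf2: flow source, stroke at near end)
b0 |J1  (J1: bond 3 brought flow, rest push out)
b1 |J1  (J1 flow already set via bond 3)
b4 |I1  (I1 outputs flow p/I1)
b5 |J2  (J2 needs exactly one e-in)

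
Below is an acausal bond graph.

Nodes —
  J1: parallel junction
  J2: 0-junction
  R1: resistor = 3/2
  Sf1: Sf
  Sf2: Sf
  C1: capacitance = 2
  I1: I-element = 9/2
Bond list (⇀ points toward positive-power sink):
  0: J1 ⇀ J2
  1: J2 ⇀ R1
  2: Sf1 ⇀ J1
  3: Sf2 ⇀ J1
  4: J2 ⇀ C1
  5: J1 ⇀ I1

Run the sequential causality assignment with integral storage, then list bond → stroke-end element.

β0 →J1
β1 →R1
β2 →Sf1
β3 →Sf2
β4 →J2
β5 →I1

bond 2 stroke at Sf1  (Sf1 fixes flow; stroke at Sf1)
bond 3 stroke at Sf2  (Sf2: flow source, stroke at near end)
bond 4 stroke at J2  (C1 integral (e out))
bond 0 stroke at J1  (J2: bond 4 brought effort, rest push out)
bond 1 stroke at R1  (0-jn J2 has e-setter on 4)
bond 5 stroke at I1  (0-jn J1 has e-setter on 0)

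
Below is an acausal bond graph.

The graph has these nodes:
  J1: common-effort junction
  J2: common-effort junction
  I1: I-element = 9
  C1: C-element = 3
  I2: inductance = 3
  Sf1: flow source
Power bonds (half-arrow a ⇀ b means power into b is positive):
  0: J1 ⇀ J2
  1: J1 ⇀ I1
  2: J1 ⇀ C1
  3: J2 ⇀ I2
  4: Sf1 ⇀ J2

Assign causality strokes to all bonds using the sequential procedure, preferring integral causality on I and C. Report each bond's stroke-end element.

#4 stroke at Sf1  (Sf1 (Sf) sets flow on bond)
#1 stroke at I1  (prefer integral on I1)
#2 stroke at J1  (C1 outputs effort q/C1)
#0 stroke at J2  (J1 effort already set via bond 2)
#3 stroke at I2  (0-jn J2 has e-setter on 0)

bond 0 →J2
bond 1 →I1
bond 2 →J1
bond 3 →I2
bond 4 →Sf1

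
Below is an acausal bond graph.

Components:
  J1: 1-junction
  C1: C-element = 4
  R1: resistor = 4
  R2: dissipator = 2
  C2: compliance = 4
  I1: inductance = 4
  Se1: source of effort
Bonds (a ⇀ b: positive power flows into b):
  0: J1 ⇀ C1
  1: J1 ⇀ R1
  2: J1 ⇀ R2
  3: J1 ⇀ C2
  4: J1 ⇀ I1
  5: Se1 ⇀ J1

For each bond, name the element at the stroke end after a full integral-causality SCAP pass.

b0 stroke at J1
b1 stroke at J1
b2 stroke at J1
b3 stroke at J1
b4 stroke at I1
b5 stroke at J1

#5 stroke→J1  (Se1 fixes effort; stroke away)
#0 stroke→J1  (C1 outputs effort q/C1)
#3 stroke→J1  (prefer integral on C2)
#4 stroke→I1  (prefer integral on I1)
#1 stroke→J1  (1-jn J1 has f-setter on 4)
#2 stroke→J1  (common-f at J1 fixed by 4)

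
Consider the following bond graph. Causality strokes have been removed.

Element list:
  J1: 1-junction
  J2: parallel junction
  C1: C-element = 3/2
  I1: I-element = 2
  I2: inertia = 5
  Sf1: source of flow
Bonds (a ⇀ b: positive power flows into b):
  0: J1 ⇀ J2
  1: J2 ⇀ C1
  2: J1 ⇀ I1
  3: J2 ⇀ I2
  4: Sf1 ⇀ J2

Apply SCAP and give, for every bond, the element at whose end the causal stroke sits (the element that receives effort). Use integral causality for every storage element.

b0 stroke at J1
b1 stroke at J2
b2 stroke at I1
b3 stroke at I2
b4 stroke at Sf1

#4 →Sf1  (Sf1 fixes flow; stroke at Sf1)
#1 →J2  (C1 integral (e out))
#0 →J1  (common-e at J2 fixed by 1)
#3 →I2  (J2: bond 1 brought effort, rest push out)
#2 →I1  (closing 1-jn rule on J1)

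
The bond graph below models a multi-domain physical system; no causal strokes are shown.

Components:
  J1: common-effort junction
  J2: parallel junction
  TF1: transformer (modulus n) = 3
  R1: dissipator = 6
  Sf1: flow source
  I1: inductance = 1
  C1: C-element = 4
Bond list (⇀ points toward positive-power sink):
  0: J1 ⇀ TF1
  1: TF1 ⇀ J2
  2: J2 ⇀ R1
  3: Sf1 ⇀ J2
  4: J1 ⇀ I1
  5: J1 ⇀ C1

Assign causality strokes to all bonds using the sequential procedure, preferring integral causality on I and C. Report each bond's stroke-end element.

bond 3 |Sf1  (Sf1 fixes flow; stroke at Sf1)
bond 4 |I1  (I1: I, integral causality)
bond 5 |J1  (C1 integral (e out))
bond 0 |TF1  (J1: bond 5 brought effort, rest push out)
bond 1 |J2  (TF1 one-in-one-out from 0)
bond 2 |R1  (0-jn J2 has e-setter on 1)

#0 stroke at TF1
#1 stroke at J2
#2 stroke at R1
#3 stroke at Sf1
#4 stroke at I1
#5 stroke at J1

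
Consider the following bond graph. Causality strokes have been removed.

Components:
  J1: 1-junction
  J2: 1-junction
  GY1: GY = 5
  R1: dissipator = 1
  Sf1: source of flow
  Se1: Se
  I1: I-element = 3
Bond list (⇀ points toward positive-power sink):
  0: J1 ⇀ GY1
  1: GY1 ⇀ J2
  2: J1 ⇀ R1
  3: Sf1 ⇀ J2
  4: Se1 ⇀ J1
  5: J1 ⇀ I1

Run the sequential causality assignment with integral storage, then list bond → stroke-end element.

b3 →Sf1  (Sf1: flow source, stroke at near end)
b4 →J1  (Se1 (Se) sets effort on bond)
b1 →J2  (1-jn J2 has f-setter on 3)
b0 →J1  (GY1: gyrator matches bond 1)
b5 →I1  (prefer integral on I1)
b2 →J1  (J1: bond 5 brought flow, rest push out)

bond 0 stroke at J1
bond 1 stroke at J2
bond 2 stroke at J1
bond 3 stroke at Sf1
bond 4 stroke at J1
bond 5 stroke at I1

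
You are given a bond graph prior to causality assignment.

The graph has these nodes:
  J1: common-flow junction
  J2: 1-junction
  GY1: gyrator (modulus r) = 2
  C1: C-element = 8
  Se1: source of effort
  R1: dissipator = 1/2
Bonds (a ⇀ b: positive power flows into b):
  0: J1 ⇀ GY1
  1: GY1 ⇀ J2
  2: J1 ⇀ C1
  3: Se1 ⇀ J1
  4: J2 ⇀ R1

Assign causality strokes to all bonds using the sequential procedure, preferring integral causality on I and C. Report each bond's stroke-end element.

β0 stroke→GY1
β1 stroke→GY1
β2 stroke→J1
β3 stroke→J1
β4 stroke→J2

bond 3 stroke→J1  (source Se1 imposes e)
bond 2 stroke→J1  (prefer integral on C1)
bond 0 stroke→GY1  (J1: last free bond brings flow in)
bond 1 stroke→GY1  (GY1: gyrator matches bond 0)
bond 4 stroke→J2  (1-jn J2 has f-setter on 1)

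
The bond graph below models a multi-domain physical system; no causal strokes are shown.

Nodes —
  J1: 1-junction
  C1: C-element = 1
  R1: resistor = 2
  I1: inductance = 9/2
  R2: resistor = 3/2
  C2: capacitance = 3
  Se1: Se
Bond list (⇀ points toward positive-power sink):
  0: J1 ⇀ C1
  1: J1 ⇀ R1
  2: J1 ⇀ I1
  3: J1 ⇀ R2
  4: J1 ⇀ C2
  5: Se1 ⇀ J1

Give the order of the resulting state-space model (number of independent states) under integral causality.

3  (C1, C2, I1 all integral)

b5 stroke→J1  (Se1 (Se) sets effort on bond)
b0 stroke→J1  (prefer integral on C1)
b2 stroke→I1  (I1 outputs flow p/I1)
b1 stroke→J1  (common-f at J1 fixed by 2)
b3 stroke→J1  (1-jn J1 has f-setter on 2)
b4 stroke→J1  (J1: bond 2 brought flow, rest push out)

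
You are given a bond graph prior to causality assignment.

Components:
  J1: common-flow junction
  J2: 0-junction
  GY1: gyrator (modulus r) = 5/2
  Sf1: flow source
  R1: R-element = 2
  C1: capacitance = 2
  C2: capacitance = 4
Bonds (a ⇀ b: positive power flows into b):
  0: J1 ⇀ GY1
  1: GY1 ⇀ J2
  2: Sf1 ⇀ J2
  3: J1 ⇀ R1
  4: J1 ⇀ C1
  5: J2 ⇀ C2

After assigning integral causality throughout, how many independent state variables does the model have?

2  (C1, C2 all integral)

β2 stroke at Sf1  (Sf1 (Sf) sets flow on bond)
β4 stroke at J1  (C1 outputs effort q/C1)
β5 stroke at J2  (C2 outputs effort q/C2)
β1 stroke at GY1  (J2 effort already set via bond 5)
β0 stroke at GY1  (GY GY1: same side as bond 1)
β3 stroke at J1  (J1 flow already set via bond 0)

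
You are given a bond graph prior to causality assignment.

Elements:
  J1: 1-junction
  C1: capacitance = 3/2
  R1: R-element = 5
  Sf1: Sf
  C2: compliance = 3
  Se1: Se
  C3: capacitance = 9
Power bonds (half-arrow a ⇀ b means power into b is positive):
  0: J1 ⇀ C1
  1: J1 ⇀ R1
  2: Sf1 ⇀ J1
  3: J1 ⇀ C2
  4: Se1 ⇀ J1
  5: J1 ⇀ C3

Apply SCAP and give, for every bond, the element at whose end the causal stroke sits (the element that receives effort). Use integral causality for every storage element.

#2 stroke→Sf1  (Sf1 (Sf) sets flow on bond)
#4 stroke→J1  (Se1: effort source, stroke at far end)
#0 stroke→J1  (common-f at J1 fixed by 2)
#1 stroke→J1  (J1: bond 2 brought flow, rest push out)
#3 stroke→J1  (common-f at J1 fixed by 2)
#5 stroke→J1  (common-f at J1 fixed by 2)

b0 |J1
b1 |J1
b2 |Sf1
b3 |J1
b4 |J1
b5 |J1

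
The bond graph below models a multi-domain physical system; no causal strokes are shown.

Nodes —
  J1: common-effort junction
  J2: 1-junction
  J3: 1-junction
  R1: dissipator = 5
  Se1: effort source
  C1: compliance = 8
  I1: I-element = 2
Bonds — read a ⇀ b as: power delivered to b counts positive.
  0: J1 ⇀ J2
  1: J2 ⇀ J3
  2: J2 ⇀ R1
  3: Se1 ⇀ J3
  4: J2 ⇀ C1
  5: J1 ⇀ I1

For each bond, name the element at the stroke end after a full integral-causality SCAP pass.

b0 stroke→J1
b1 stroke→J2
b2 stroke→J2
b3 stroke→J3
b4 stroke→J2
b5 stroke→I1

β3 stroke→J3  (source Se1 imposes e)
β1 stroke→J2  (J3 needs exactly one f-in)
β4 stroke→J2  (C1: C, integral causality)
β5 stroke→I1  (I1: I, integral causality)
β0 stroke→J1  (J1 needs exactly one e-in)
β2 stroke→J2  (J2 flow already set via bond 0)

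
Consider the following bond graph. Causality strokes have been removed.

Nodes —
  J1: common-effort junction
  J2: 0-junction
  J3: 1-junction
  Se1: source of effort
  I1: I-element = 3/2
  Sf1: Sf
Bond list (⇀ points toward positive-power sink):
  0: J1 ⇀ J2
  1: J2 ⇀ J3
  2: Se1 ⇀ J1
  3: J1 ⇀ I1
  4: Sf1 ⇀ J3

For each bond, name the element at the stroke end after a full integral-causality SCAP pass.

b2 |J1  (Se1 (Se) sets effort on bond)
b4 |Sf1  (Sf1 fixes flow; stroke at Sf1)
b0 |J2  (common-e at J1 fixed by 2)
b3 |I1  (J1: bond 2 brought effort, rest push out)
b1 |J3  (J2 effort already set via bond 0)

β0 stroke→J2
β1 stroke→J3
β2 stroke→J1
β3 stroke→I1
β4 stroke→Sf1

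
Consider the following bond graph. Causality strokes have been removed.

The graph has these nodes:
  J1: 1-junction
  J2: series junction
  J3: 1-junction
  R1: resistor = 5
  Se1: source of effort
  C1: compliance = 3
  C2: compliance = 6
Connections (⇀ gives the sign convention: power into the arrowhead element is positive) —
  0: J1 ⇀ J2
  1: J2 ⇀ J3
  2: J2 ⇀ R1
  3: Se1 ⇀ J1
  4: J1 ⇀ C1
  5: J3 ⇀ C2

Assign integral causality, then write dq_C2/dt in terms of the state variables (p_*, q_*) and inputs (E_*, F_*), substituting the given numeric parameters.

dq_C2/dt = E_Se1/5 - q_C1/15 - q_C2/30

bond 3 →J1  (source Se1 imposes e)
bond 4 →J1  (C1 integral (e out))
bond 0 →J2  (closing 1-jn rule on J1)
bond 5 →J3  (C2: C, integral causality)
bond 1 →J2  (J3: last free bond brings flow in)
bond 2 →R1  (J2 needs exactly one f-in)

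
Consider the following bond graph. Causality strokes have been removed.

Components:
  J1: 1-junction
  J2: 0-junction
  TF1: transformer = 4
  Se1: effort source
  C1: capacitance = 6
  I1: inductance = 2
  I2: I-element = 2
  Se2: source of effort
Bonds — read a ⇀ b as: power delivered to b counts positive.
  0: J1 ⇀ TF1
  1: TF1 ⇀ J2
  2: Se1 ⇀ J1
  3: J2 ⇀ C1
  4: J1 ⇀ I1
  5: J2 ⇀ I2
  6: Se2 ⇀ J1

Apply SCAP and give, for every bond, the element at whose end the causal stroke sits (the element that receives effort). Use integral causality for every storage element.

β0 stroke at J1
β1 stroke at TF1
β2 stroke at J1
β3 stroke at J2
β4 stroke at I1
β5 stroke at I2
β6 stroke at J1

#2 stroke→J1  (source Se1 imposes e)
#6 stroke→J1  (Se2: effort source, stroke at far end)
#3 stroke→J2  (prefer integral on C1)
#1 stroke→TF1  (common-e at J2 fixed by 3)
#5 stroke→I2  (J2: bond 3 brought effort, rest push out)
#0 stroke→J1  (TF1 one-in-one-out from 1)
#4 stroke→I1  (J1 needs exactly one f-in)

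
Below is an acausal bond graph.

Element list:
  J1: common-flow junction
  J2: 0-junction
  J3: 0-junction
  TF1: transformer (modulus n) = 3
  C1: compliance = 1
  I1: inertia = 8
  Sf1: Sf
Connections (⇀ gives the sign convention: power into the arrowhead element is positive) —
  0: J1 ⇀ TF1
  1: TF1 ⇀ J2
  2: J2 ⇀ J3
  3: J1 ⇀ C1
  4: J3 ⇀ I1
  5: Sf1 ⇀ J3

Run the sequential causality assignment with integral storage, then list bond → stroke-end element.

β5 |Sf1  (Sf1: flow source, stroke at near end)
β3 |J1  (C1 outputs effort q/C1)
β0 |TF1  (J1: last free bond brings flow in)
β1 |J2  (through TF1, causality passes straight; one stroke at TF1)
β2 |J3  (J2: bond 1 brought effort, rest push out)
β4 |I1  (0-jn J3 has e-setter on 2)

bond 0 →TF1
bond 1 →J2
bond 2 →J3
bond 3 →J1
bond 4 →I1
bond 5 →Sf1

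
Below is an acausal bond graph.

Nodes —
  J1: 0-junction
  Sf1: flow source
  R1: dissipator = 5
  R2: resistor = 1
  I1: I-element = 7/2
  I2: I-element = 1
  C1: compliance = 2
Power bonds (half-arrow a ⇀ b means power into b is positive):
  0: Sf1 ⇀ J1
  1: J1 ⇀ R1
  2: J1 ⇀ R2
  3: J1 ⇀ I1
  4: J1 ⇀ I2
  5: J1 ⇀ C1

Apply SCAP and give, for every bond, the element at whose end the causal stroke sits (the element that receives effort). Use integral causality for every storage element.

β0 stroke at Sf1
β1 stroke at R1
β2 stroke at R2
β3 stroke at I1
β4 stroke at I2
β5 stroke at J1

b0 →Sf1  (Sf1 (Sf) sets flow on bond)
b3 →I1  (I1 outputs flow p/I1)
b4 →I2  (I2 integral (f out))
b5 →J1  (C1 integral (e out))
b1 →R1  (common-e at J1 fixed by 5)
b2 →R2  (J1: bond 5 brought effort, rest push out)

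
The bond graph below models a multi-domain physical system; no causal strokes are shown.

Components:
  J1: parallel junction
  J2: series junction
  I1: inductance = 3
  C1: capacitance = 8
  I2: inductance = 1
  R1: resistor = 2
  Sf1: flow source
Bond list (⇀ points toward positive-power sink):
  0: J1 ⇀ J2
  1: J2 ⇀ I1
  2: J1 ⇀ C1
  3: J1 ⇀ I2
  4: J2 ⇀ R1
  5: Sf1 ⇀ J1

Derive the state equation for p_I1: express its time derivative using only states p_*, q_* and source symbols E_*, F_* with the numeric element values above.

#5 |Sf1  (source Sf1 imposes f)
#1 |I1  (I1 integral (f out))
#0 |J2  (common-f at J2 fixed by 1)
#4 |J2  (J2 flow already set via bond 1)
#2 |J1  (C1: C, integral causality)
#3 |I2  (J1 effort already set via bond 2)

dp_I1/dt = -2*p_I1/3 + q_C1/8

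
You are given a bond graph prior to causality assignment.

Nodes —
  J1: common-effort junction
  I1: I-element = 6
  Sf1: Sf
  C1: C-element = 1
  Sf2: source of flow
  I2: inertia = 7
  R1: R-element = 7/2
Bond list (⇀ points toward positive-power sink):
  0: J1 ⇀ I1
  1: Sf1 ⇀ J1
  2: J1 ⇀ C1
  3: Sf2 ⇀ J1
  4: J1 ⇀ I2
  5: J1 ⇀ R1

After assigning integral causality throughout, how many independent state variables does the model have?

β1 |Sf1  (Sf1: flow source, stroke at near end)
β3 |Sf2  (Sf2 fixes flow; stroke at Sf2)
β0 |I1  (I1 outputs flow p/I1)
β2 |J1  (C1 integral (e out))
β4 |I2  (J1: bond 2 brought effort, rest push out)
β5 |R1  (J1: bond 2 brought effort, rest push out)

3  (C1, I1, I2 all integral)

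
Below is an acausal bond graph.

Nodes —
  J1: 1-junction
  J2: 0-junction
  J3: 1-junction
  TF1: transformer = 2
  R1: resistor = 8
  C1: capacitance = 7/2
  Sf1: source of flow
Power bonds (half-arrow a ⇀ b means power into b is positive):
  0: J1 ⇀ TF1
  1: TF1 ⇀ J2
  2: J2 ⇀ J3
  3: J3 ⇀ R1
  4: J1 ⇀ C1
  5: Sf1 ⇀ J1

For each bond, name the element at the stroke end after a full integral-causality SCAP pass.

b0 stroke→J1
b1 stroke→TF1
b2 stroke→J2
b3 stroke→J3
b4 stroke→J1
b5 stroke→Sf1

#5 stroke→Sf1  (Sf1 (Sf) sets flow on bond)
#0 stroke→J1  (J1 flow already set via bond 5)
#4 stroke→J1  (common-f at J1 fixed by 5)
#1 stroke→TF1  (TF1: transformer flips bond 0)
#2 stroke→J2  (J2: last free bond brings effort in)
#3 stroke→J3  (J3: bond 2 brought flow, rest push out)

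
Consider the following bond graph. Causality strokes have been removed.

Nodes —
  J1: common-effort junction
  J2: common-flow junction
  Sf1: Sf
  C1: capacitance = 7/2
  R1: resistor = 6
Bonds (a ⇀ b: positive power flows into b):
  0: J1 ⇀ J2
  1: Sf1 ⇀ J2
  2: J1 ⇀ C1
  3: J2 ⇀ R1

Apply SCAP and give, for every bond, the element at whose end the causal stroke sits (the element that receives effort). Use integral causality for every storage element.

bond 1 |Sf1  (Sf1: flow source, stroke at near end)
bond 0 |J2  (J2: bond 1 brought flow, rest push out)
bond 3 |J2  (J2 flow already set via bond 1)
bond 2 |J1  (only one effort-in slot at J1)

b0 stroke→J2
b1 stroke→Sf1
b2 stroke→J1
b3 stroke→J2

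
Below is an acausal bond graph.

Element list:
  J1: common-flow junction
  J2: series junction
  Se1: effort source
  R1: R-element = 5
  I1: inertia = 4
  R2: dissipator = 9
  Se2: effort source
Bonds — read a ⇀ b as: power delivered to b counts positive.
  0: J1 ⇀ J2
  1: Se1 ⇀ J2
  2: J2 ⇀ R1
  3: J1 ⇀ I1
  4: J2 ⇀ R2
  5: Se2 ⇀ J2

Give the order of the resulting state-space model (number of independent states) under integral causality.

b1 stroke at J2  (Se1: effort source, stroke at far end)
b5 stroke at J2  (Se2 fixes effort; stroke away)
b3 stroke at I1  (prefer integral on I1)
b0 stroke at J1  (J1: bond 3 brought flow, rest push out)
b2 stroke at J2  (1-jn J2 has f-setter on 0)
b4 stroke at J2  (common-f at J2 fixed by 0)

1  (I1 all integral)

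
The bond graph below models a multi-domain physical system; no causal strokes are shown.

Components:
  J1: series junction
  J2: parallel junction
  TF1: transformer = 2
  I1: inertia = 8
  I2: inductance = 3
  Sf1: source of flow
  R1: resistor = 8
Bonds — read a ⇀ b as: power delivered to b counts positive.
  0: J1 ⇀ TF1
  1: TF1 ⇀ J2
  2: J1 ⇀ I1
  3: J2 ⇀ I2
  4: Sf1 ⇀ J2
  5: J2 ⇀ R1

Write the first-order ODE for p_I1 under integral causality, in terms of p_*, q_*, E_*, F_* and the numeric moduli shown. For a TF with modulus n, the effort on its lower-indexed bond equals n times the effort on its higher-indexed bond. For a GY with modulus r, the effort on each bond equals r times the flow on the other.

dp_I1/dt = -16*F_Sf1 - 4*p_I1 + 16*p_I2/3

#4 stroke→Sf1  (source Sf1 imposes f)
#2 stroke→I1  (prefer integral on I1)
#0 stroke→J1  (1-jn J1 has f-setter on 2)
#1 stroke→TF1  (TF1: transformer flips bond 0)
#3 stroke→I2  (I2 outputs flow p/I2)
#5 stroke→J2  (only one effort-in slot at J2)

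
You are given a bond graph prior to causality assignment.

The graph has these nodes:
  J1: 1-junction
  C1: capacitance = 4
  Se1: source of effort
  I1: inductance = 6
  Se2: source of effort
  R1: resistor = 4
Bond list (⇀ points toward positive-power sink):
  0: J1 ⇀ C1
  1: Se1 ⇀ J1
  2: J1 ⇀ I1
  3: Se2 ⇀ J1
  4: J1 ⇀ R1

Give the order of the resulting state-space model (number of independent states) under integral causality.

#1 stroke→J1  (Se1 fixes effort; stroke away)
#3 stroke→J1  (Se2 fixes effort; stroke away)
#0 stroke→J1  (C1: C, integral causality)
#2 stroke→I1  (I1 integral (f out))
#4 stroke→J1  (1-jn J1 has f-setter on 2)

2  (C1, I1 all integral)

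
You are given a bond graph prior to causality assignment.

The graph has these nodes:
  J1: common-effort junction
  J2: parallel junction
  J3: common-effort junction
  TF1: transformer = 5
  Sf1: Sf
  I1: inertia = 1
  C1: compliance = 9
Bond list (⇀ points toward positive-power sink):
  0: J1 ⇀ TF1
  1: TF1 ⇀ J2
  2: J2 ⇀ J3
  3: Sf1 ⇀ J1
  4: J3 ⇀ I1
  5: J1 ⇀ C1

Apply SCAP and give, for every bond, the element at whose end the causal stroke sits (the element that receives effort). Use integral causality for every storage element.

b3 stroke→Sf1  (Sf1 fixes flow; stroke at Sf1)
b4 stroke→I1  (prefer integral on I1)
b2 stroke→J3  (J3 needs exactly one e-in)
b1 stroke→J2  (J2 needs exactly one e-in)
b0 stroke→TF1  (TF TF1: opposite of bond 1)
b5 stroke→J1  (J1: last free bond brings effort in)

b0 |TF1
b1 |J2
b2 |J3
b3 |Sf1
b4 |I1
b5 |J1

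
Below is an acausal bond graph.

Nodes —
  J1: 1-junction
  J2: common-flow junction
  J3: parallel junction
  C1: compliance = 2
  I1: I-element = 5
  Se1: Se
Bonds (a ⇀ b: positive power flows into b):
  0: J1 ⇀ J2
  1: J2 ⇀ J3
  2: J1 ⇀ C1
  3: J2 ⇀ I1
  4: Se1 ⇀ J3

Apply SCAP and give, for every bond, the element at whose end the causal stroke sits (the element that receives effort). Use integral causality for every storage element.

#0 →J2
#1 →J2
#2 →J1
#3 →I1
#4 →J3

bond 4 stroke at J3  (source Se1 imposes e)
bond 1 stroke at J2  (J3: bond 4 brought effort, rest push out)
bond 2 stroke at J1  (C1 integral (e out))
bond 0 stroke at J2  (J1: last free bond brings flow in)
bond 3 stroke at I1  (closing 1-jn rule on J2)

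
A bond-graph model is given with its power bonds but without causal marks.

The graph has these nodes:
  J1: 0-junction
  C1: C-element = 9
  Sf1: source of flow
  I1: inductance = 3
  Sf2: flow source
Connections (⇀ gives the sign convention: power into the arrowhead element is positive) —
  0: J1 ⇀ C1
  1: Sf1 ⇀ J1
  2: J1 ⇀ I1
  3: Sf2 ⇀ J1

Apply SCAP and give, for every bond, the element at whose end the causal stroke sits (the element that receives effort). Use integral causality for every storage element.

bond 0 stroke at J1
bond 1 stroke at Sf1
bond 2 stroke at I1
bond 3 stroke at Sf2

β1 →Sf1  (Sf1: flow source, stroke at near end)
β3 →Sf2  (Sf2: flow source, stroke at near end)
β0 →J1  (prefer integral on C1)
β2 →I1  (J1: bond 0 brought effort, rest push out)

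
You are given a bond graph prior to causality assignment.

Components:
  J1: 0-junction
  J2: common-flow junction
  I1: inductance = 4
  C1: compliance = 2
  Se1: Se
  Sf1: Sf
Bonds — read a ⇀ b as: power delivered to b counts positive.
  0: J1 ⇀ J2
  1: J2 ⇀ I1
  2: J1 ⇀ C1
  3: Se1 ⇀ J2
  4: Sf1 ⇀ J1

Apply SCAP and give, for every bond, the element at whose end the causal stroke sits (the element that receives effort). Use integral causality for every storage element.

#0 stroke→J2
#1 stroke→I1
#2 stroke→J1
#3 stroke→J2
#4 stroke→Sf1

β3 →J2  (Se1 fixes effort; stroke away)
β4 →Sf1  (Sf1 (Sf) sets flow on bond)
β1 →I1  (I1: I, integral causality)
β0 →J2  (1-jn J2 has f-setter on 1)
β2 →J1  (closing 0-jn rule on J1)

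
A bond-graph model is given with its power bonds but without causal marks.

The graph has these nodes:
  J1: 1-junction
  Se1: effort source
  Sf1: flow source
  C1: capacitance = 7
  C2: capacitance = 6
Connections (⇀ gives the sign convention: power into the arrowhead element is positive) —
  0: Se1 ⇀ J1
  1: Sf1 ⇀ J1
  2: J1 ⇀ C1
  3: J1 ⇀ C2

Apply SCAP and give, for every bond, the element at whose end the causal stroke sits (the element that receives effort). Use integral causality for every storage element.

b0 →J1  (source Se1 imposes e)
b1 →Sf1  (Sf1 fixes flow; stroke at Sf1)
b2 →J1  (J1 flow already set via bond 1)
b3 →J1  (1-jn J1 has f-setter on 1)

bond 0 stroke at J1
bond 1 stroke at Sf1
bond 2 stroke at J1
bond 3 stroke at J1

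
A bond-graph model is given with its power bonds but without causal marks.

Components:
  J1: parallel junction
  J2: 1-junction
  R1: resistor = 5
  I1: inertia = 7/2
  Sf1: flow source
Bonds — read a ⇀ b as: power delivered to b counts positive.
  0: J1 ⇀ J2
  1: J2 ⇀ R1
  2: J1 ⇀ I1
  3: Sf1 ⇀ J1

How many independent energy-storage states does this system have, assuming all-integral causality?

#3 |Sf1  (source Sf1 imposes f)
#2 |I1  (I1: I, integral causality)
#0 |J1  (only one effort-in slot at J1)
#1 |J2  (1-jn J2 has f-setter on 0)

1  (I1 all integral)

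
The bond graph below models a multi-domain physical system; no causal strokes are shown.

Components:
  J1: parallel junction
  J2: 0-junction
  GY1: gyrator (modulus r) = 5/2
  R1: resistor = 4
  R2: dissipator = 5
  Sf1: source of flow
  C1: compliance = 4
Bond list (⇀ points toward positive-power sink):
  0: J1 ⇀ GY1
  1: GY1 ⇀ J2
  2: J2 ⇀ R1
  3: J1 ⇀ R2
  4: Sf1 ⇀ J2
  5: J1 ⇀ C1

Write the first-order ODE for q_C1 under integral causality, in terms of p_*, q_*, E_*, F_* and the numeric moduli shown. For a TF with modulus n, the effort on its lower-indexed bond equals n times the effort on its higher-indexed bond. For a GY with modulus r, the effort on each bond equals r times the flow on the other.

dq_C1/dt = -8*F_Sf1/5 - 21*q_C1/100

β4 stroke→Sf1  (Sf1 (Sf) sets flow on bond)
β5 stroke→J1  (C1 integral (e out))
β0 stroke→GY1  (J1 effort already set via bond 5)
β3 stroke→R2  (common-e at J1 fixed by 5)
β1 stroke→GY1  (GY GY1: same side as bond 0)
β2 stroke→J2  (only one effort-in slot at J2)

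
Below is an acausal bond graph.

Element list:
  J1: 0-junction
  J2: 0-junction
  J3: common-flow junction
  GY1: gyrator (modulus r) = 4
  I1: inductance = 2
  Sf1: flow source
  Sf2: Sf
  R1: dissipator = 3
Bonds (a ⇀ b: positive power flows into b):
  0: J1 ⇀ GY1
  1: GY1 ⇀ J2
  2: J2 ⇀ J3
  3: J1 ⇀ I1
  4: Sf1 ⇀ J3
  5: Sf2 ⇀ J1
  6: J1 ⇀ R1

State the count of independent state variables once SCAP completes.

#4 →Sf1  (Sf1 (Sf) sets flow on bond)
#5 →Sf2  (Sf2 fixes flow; stroke at Sf2)
#2 →J3  (common-f at J3 fixed by 4)
#1 →J2  (J2 needs exactly one e-in)
#0 →J1  (GY1 both-in/both-out from 1)
#3 →I1  (J1 effort already set via bond 0)
#6 →R1  (J1: bond 0 brought effort, rest push out)

1  (I1 all integral)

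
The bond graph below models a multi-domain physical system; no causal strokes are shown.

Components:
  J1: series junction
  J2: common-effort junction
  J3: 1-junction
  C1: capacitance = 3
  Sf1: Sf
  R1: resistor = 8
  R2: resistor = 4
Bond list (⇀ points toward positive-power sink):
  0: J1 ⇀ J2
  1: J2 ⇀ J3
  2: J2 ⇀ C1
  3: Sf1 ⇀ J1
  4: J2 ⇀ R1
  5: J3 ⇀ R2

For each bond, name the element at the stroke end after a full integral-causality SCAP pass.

#0 stroke at J1
#1 stroke at J3
#2 stroke at J2
#3 stroke at Sf1
#4 stroke at R1
#5 stroke at R2

bond 3 |Sf1  (Sf1: flow source, stroke at near end)
bond 0 |J1  (J1: bond 3 brought flow, rest push out)
bond 2 |J2  (C1 outputs effort q/C1)
bond 1 |J3  (0-jn J2 has e-setter on 2)
bond 4 |R1  (0-jn J2 has e-setter on 2)
bond 5 |R2  (J3 needs exactly one f-in)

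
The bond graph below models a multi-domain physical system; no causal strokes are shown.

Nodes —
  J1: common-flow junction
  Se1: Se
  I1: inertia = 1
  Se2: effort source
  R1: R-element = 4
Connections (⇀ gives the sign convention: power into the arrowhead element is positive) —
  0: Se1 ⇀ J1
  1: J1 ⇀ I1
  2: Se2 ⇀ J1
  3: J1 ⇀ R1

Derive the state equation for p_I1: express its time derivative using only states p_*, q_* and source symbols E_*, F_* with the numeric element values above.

dp_I1/dt = E_Se1 + E_Se2 - 4*p_I1

bond 0 stroke at J1  (source Se1 imposes e)
bond 2 stroke at J1  (Se2 (Se) sets effort on bond)
bond 1 stroke at I1  (I1 integral (f out))
bond 3 stroke at J1  (1-jn J1 has f-setter on 1)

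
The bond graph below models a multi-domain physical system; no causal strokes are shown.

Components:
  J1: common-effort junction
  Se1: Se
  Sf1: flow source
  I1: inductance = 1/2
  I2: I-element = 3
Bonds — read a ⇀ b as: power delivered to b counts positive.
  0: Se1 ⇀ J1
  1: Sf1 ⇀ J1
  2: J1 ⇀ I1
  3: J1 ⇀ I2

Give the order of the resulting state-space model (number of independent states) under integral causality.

2  (I1, I2 all integral)

bond 0 →J1  (source Se1 imposes e)
bond 1 →Sf1  (Sf1 fixes flow; stroke at Sf1)
bond 2 →I1  (J1 effort already set via bond 0)
bond 3 →I2  (J1: bond 0 brought effort, rest push out)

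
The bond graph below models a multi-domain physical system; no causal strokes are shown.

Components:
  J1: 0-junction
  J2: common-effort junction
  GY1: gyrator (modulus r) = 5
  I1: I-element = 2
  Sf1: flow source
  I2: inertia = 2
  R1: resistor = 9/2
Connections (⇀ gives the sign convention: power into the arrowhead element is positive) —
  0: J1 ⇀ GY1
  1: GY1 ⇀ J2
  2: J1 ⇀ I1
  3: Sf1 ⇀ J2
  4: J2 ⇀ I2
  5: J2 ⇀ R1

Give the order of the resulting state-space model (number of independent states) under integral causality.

β3 →Sf1  (Sf1 fixes flow; stroke at Sf1)
β2 →I1  (I1 outputs flow p/I1)
β0 →J1  (only one effort-in slot at J1)
β1 →J2  (GY1: gyrator matches bond 0)
β4 →I2  (J2: bond 1 brought effort, rest push out)
β5 →R1  (J2: bond 1 brought effort, rest push out)

2  (I1, I2 all integral)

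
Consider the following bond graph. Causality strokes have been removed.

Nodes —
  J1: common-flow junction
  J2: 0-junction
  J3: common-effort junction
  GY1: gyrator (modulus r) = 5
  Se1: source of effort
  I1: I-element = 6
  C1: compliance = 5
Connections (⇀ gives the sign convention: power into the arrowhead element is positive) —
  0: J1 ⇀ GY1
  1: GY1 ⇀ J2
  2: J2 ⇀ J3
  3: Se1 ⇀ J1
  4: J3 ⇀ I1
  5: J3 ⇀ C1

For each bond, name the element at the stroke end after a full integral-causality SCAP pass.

#3 →J1  (Se1 (Se) sets effort on bond)
#0 →GY1  (only one flow-in slot at J1)
#1 →GY1  (through GY1, causality inverts; strokes same side of GY1)
#2 →J2  (J2: last free bond brings effort in)
#4 →I1  (I1 integral (f out))
#5 →J3  (J3: last free bond brings effort in)

bond 0 stroke at GY1
bond 1 stroke at GY1
bond 2 stroke at J2
bond 3 stroke at J1
bond 4 stroke at I1
bond 5 stroke at J3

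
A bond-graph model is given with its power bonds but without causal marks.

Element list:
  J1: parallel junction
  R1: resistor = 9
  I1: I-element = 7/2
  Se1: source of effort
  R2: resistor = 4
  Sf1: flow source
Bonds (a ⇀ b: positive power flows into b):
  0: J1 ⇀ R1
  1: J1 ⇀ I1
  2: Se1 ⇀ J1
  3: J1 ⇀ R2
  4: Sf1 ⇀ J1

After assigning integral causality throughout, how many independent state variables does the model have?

b2 stroke at J1  (source Se1 imposes e)
b4 stroke at Sf1  (Sf1 (Sf) sets flow on bond)
b0 stroke at R1  (J1 effort already set via bond 2)
b1 stroke at I1  (common-e at J1 fixed by 2)
b3 stroke at R2  (common-e at J1 fixed by 2)

1  (I1 all integral)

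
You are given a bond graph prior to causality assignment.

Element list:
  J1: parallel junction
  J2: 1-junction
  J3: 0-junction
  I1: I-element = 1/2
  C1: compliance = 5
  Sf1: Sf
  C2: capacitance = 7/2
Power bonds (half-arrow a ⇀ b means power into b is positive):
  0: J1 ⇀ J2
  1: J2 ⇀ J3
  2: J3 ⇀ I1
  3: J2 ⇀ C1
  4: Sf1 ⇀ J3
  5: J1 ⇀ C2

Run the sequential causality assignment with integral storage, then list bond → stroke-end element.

β0 stroke at J2
β1 stroke at J3
β2 stroke at I1
β3 stroke at J2
β4 stroke at Sf1
β5 stroke at J1

bond 4 →Sf1  (Sf1 (Sf) sets flow on bond)
bond 2 →I1  (I1: I, integral causality)
bond 1 →J3  (J3 needs exactly one e-in)
bond 0 →J2  (common-f at J2 fixed by 1)
bond 3 →J2  (J2: bond 1 brought flow, rest push out)
bond 5 →J1  (J1: last free bond brings effort in)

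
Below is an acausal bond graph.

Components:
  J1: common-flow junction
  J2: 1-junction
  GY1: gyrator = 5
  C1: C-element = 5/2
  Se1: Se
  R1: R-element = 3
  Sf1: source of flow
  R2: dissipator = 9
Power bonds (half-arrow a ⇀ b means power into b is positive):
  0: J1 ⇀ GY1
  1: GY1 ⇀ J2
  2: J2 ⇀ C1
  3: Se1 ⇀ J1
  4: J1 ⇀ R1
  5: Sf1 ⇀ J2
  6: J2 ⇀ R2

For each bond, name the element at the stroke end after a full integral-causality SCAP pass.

#3 |J1  (Se1 (Se) sets effort on bond)
#5 |Sf1  (source Sf1 imposes f)
#1 |J2  (1-jn J2 has f-setter on 5)
#2 |J2  (1-jn J2 has f-setter on 5)
#6 |J2  (J2: bond 5 brought flow, rest push out)
#0 |J1  (GY GY1: same side as bond 1)
#4 |R1  (closing 1-jn rule on J1)

β0 stroke→J1
β1 stroke→J2
β2 stroke→J2
β3 stroke→J1
β4 stroke→R1
β5 stroke→Sf1
β6 stroke→J2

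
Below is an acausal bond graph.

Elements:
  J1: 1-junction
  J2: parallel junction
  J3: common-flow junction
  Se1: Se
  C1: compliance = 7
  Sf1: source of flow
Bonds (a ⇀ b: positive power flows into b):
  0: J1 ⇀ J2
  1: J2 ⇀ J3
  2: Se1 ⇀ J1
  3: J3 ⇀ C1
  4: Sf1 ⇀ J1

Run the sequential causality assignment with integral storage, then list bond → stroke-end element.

b0 |J1
b1 |J2
b2 |J1
b3 |J3
b4 |Sf1

b2 stroke at J1  (Se1 fixes effort; stroke away)
b4 stroke at Sf1  (source Sf1 imposes f)
b0 stroke at J1  (J1: bond 4 brought flow, rest push out)
b1 stroke at J2  (only one effort-in slot at J2)
b3 stroke at J3  (J3 flow already set via bond 1)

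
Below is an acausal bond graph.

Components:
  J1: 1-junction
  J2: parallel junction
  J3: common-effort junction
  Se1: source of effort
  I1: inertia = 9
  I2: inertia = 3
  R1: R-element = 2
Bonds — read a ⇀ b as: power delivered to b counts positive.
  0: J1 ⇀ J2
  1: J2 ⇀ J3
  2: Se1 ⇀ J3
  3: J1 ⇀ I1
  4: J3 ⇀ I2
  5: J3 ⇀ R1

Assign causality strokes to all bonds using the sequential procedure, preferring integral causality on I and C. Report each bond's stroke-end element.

β2 stroke at J3  (Se1 (Se) sets effort on bond)
β1 stroke at J2  (common-e at J3 fixed by 2)
β4 stroke at I2  (J3: bond 2 brought effort, rest push out)
β5 stroke at R1  (J3 effort already set via bond 2)
β0 stroke at J1  (0-jn J2 has e-setter on 1)
β3 stroke at I1  (J1 needs exactly one f-in)

#0 stroke at J1
#1 stroke at J2
#2 stroke at J3
#3 stroke at I1
#4 stroke at I2
#5 stroke at R1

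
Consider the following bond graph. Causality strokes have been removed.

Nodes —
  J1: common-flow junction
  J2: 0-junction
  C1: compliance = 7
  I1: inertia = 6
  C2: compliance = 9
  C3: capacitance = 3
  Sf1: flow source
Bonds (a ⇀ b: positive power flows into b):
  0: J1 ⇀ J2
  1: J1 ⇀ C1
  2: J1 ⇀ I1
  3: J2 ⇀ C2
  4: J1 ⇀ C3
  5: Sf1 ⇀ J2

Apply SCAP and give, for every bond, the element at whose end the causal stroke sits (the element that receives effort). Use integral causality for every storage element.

bond 5 |Sf1  (source Sf1 imposes f)
bond 1 |J1  (C1 outputs effort q/C1)
bond 2 |I1  (I1 integral (f out))
bond 0 |J1  (common-f at J1 fixed by 2)
bond 4 |J1  (J1 flow already set via bond 2)
bond 3 |J2  (closing 0-jn rule on J2)

b0 |J1
b1 |J1
b2 |I1
b3 |J2
b4 |J1
b5 |Sf1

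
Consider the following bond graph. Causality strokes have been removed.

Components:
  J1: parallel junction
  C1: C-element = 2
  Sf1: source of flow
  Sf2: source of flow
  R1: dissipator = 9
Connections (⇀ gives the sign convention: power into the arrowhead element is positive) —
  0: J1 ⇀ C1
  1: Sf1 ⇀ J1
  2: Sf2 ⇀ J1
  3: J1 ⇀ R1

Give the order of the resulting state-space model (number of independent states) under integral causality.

1  (C1 all integral)

bond 1 stroke at Sf1  (source Sf1 imposes f)
bond 2 stroke at Sf2  (Sf2 fixes flow; stroke at Sf2)
bond 0 stroke at J1  (C1 integral (e out))
bond 3 stroke at R1  (0-jn J1 has e-setter on 0)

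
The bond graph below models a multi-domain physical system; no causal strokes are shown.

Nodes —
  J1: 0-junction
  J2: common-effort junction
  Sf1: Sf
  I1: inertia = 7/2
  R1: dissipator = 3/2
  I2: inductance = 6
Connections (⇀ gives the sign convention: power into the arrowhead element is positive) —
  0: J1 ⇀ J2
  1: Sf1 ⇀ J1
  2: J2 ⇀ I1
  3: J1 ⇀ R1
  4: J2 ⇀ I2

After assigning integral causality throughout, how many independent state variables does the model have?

2  (I1, I2 all integral)

b1 stroke→Sf1  (Sf1 (Sf) sets flow on bond)
b2 stroke→I1  (I1 outputs flow p/I1)
b4 stroke→I2  (I2: I, integral causality)
b0 stroke→J2  (J2 needs exactly one e-in)
b3 stroke→J1  (only one effort-in slot at J1)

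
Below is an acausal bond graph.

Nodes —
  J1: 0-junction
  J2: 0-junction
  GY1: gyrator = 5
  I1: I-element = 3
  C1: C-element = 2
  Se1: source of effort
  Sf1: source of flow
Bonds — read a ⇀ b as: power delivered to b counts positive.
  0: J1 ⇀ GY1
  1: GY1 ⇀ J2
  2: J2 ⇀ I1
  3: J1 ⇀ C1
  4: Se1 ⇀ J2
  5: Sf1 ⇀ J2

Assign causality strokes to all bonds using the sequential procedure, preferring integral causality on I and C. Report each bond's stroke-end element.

#0 →GY1
#1 →GY1
#2 →I1
#3 →J1
#4 →J2
#5 →Sf1

β4 |J2  (source Se1 imposes e)
β5 |Sf1  (Sf1 fixes flow; stroke at Sf1)
β1 |GY1  (J2 effort already set via bond 4)
β2 |I1  (0-jn J2 has e-setter on 4)
β0 |GY1  (GY1 both-in/both-out from 1)
β3 |J1  (J1 needs exactly one e-in)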